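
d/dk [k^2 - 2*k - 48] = 2*k - 2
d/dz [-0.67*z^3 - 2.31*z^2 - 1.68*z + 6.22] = -2.01*z^2 - 4.62*z - 1.68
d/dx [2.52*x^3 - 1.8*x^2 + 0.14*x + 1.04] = 7.56*x^2 - 3.6*x + 0.14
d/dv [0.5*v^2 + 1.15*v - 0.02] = 1.0*v + 1.15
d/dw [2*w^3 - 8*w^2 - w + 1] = 6*w^2 - 16*w - 1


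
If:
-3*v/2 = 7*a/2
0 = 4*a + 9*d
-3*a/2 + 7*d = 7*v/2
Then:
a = 0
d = 0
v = 0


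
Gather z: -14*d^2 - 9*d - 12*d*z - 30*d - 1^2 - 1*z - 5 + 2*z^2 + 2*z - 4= -14*d^2 - 39*d + 2*z^2 + z*(1 - 12*d) - 10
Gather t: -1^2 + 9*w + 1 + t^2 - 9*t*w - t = t^2 + t*(-9*w - 1) + 9*w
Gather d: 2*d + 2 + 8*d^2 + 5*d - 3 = 8*d^2 + 7*d - 1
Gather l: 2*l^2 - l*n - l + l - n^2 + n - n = 2*l^2 - l*n - n^2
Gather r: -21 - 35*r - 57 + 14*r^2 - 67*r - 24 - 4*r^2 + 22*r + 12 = 10*r^2 - 80*r - 90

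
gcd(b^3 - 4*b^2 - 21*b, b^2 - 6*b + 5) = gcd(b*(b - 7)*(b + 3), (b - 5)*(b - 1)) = 1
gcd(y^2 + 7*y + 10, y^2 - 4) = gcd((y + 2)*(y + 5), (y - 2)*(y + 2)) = y + 2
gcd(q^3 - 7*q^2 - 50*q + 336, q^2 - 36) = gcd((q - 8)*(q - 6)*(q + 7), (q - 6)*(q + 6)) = q - 6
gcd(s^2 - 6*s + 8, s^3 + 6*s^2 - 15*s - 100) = s - 4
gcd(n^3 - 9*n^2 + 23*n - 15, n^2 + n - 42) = 1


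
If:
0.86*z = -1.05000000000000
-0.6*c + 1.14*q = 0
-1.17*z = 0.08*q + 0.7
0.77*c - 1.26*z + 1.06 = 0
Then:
No Solution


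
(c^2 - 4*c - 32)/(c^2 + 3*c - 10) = (c^2 - 4*c - 32)/(c^2 + 3*c - 10)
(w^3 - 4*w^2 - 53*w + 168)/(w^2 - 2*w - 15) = (-w^3 + 4*w^2 + 53*w - 168)/(-w^2 + 2*w + 15)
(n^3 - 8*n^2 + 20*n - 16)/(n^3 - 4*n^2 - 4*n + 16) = (n - 2)/(n + 2)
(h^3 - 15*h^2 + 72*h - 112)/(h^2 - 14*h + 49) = (h^2 - 8*h + 16)/(h - 7)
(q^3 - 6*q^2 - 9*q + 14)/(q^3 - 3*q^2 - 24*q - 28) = (q - 1)/(q + 2)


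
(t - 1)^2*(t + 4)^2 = t^4 + 6*t^3 + t^2 - 24*t + 16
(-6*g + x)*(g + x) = -6*g^2 - 5*g*x + x^2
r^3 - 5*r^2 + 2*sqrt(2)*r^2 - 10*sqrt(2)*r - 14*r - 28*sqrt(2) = (r - 7)*(r + 2)*(r + 2*sqrt(2))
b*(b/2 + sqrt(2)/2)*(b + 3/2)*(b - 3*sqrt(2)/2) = b^4/2 - sqrt(2)*b^3/4 + 3*b^3/4 - 3*b^2/2 - 3*sqrt(2)*b^2/8 - 9*b/4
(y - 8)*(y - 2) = y^2 - 10*y + 16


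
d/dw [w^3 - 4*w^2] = w*(3*w - 8)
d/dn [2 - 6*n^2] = -12*n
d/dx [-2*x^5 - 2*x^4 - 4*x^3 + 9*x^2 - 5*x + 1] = -10*x^4 - 8*x^3 - 12*x^2 + 18*x - 5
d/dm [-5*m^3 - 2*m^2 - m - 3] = -15*m^2 - 4*m - 1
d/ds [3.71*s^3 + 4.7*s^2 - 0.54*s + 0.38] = 11.13*s^2 + 9.4*s - 0.54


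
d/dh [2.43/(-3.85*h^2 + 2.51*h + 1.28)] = (18.711*h - 6.0993)/(-3.85*h^2 + 2.51*h + 1.28)^2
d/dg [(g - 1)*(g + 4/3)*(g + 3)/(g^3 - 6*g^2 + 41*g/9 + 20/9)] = 12*(-63*g^4 + 66*g^3 + 215*g^2 - 224*g + 118)/(81*g^6 - 972*g^5 + 3654*g^4 - 4068*g^3 - 479*g^2 + 1640*g + 400)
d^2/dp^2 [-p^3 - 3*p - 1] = -6*p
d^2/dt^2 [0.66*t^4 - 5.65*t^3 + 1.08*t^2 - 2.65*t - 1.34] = 7.92*t^2 - 33.9*t + 2.16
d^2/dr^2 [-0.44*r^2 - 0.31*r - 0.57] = -0.880000000000000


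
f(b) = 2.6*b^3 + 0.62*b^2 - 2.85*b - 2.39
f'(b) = 7.8*b^2 + 1.24*b - 2.85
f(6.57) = 742.99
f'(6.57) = 341.98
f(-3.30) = -79.67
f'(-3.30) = 78.00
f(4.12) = 178.22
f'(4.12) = 134.66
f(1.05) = -1.69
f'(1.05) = 7.05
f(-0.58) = -1.04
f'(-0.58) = -0.95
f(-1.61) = -7.04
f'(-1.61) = 15.37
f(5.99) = 561.58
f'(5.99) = 284.44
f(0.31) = -3.14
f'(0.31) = -1.72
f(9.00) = 1917.58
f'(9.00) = 640.11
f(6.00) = 564.43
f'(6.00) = 285.39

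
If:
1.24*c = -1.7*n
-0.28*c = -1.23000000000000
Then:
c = 4.39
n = -3.20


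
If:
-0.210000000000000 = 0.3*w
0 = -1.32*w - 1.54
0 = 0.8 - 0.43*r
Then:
No Solution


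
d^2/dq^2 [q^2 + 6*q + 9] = 2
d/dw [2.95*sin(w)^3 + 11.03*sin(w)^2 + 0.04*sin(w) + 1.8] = (8.85*sin(w)^2 + 22.06*sin(w) + 0.04)*cos(w)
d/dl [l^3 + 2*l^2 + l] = 3*l^2 + 4*l + 1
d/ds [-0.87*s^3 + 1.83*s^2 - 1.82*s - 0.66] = -2.61*s^2 + 3.66*s - 1.82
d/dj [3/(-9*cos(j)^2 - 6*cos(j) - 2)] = -18*(3*cos(j) + 1)*sin(j)/(9*cos(j)^2 + 6*cos(j) + 2)^2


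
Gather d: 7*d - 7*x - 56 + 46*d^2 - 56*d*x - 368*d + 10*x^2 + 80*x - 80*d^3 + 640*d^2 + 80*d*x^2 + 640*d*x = -80*d^3 + 686*d^2 + d*(80*x^2 + 584*x - 361) + 10*x^2 + 73*x - 56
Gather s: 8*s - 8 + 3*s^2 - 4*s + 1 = 3*s^2 + 4*s - 7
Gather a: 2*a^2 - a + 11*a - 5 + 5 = 2*a^2 + 10*a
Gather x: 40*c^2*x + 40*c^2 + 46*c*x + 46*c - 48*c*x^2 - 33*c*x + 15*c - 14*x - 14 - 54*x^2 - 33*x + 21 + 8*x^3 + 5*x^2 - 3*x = 40*c^2 + 61*c + 8*x^3 + x^2*(-48*c - 49) + x*(40*c^2 + 13*c - 50) + 7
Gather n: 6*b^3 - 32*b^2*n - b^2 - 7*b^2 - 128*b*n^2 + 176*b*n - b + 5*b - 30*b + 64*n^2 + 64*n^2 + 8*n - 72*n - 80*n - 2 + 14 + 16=6*b^3 - 8*b^2 - 26*b + n^2*(128 - 128*b) + n*(-32*b^2 + 176*b - 144) + 28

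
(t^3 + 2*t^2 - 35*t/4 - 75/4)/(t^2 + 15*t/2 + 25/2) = (2*t^2 - t - 15)/(2*(t + 5))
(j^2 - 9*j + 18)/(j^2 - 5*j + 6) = (j - 6)/(j - 2)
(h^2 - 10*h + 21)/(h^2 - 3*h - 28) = (h - 3)/(h + 4)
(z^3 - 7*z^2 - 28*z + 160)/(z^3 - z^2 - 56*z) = (z^2 + z - 20)/(z*(z + 7))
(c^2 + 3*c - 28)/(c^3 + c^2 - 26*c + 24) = (c + 7)/(c^2 + 5*c - 6)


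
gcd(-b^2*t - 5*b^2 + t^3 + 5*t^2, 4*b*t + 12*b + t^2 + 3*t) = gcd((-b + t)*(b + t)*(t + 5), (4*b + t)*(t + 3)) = 1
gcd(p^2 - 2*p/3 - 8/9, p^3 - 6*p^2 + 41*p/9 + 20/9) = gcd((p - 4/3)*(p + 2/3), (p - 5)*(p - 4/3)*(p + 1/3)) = p - 4/3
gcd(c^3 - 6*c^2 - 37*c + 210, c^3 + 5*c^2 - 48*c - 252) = c^2 - c - 42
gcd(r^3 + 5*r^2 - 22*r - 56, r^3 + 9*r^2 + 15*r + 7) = r + 7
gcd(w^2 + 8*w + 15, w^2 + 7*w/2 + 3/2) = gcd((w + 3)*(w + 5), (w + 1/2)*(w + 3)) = w + 3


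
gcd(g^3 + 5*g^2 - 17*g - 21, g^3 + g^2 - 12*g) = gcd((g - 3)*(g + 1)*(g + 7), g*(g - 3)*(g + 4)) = g - 3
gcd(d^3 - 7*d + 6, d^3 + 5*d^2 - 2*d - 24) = d^2 + d - 6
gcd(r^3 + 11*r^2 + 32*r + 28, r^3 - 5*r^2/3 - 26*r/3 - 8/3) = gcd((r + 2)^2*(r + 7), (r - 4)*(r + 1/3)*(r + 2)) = r + 2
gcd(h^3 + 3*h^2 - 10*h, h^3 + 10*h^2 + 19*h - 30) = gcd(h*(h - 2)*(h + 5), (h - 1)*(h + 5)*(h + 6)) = h + 5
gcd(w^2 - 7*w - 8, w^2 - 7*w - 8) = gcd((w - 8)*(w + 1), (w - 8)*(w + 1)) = w^2 - 7*w - 8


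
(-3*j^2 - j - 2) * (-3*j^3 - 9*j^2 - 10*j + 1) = 9*j^5 + 30*j^4 + 45*j^3 + 25*j^2 + 19*j - 2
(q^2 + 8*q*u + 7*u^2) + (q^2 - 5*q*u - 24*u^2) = 2*q^2 + 3*q*u - 17*u^2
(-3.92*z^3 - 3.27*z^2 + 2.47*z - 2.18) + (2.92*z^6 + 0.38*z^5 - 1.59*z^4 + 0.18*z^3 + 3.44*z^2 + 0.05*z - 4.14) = 2.92*z^6 + 0.38*z^5 - 1.59*z^4 - 3.74*z^3 + 0.17*z^2 + 2.52*z - 6.32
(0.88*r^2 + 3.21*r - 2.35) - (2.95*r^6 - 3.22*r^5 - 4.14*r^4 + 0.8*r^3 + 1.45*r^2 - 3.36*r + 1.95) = -2.95*r^6 + 3.22*r^5 + 4.14*r^4 - 0.8*r^3 - 0.57*r^2 + 6.57*r - 4.3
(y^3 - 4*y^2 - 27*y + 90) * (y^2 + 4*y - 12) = y^5 - 55*y^3 + 30*y^2 + 684*y - 1080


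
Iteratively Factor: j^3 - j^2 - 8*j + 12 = (j - 2)*(j^2 + j - 6) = (j - 2)^2*(j + 3)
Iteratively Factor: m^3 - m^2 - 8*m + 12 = (m + 3)*(m^2 - 4*m + 4) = (m - 2)*(m + 3)*(m - 2)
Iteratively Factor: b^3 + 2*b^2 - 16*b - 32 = (b + 4)*(b^2 - 2*b - 8) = (b - 4)*(b + 4)*(b + 2)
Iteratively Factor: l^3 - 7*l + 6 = (l + 3)*(l^2 - 3*l + 2) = (l - 2)*(l + 3)*(l - 1)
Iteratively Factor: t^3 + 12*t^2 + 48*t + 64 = (t + 4)*(t^2 + 8*t + 16) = (t + 4)^2*(t + 4)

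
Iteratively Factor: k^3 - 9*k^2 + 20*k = (k)*(k^2 - 9*k + 20) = k*(k - 5)*(k - 4)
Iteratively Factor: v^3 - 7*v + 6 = (v - 1)*(v^2 + v - 6) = (v - 2)*(v - 1)*(v + 3)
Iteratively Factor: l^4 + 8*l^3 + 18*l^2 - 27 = (l + 3)*(l^3 + 5*l^2 + 3*l - 9) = (l + 3)^2*(l^2 + 2*l - 3) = (l - 1)*(l + 3)^2*(l + 3)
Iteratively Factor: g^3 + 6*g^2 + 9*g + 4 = (g + 1)*(g^2 + 5*g + 4) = (g + 1)*(g + 4)*(g + 1)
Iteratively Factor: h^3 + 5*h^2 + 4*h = (h)*(h^2 + 5*h + 4) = h*(h + 1)*(h + 4)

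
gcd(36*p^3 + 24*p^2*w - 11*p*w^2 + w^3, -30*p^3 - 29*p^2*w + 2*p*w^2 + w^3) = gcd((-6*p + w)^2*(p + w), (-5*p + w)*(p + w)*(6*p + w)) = p + w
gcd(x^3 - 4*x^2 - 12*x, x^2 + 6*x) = x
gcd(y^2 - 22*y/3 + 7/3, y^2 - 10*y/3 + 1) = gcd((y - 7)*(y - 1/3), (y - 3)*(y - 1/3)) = y - 1/3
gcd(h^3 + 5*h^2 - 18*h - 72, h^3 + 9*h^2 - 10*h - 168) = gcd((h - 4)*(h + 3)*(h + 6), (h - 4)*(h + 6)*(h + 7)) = h^2 + 2*h - 24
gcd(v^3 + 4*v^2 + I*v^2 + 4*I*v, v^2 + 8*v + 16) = v + 4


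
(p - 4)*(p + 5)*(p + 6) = p^3 + 7*p^2 - 14*p - 120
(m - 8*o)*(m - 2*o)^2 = m^3 - 12*m^2*o + 36*m*o^2 - 32*o^3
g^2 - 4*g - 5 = (g - 5)*(g + 1)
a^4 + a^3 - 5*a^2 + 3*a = a*(a - 1)^2*(a + 3)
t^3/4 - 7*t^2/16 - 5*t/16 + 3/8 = (t/4 + 1/4)*(t - 2)*(t - 3/4)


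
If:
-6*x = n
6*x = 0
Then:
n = 0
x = 0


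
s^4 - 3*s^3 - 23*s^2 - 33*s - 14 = (s - 7)*(s + 1)^2*(s + 2)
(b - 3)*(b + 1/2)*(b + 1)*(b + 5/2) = b^4 + b^3 - 31*b^2/4 - 23*b/2 - 15/4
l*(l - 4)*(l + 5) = l^3 + l^2 - 20*l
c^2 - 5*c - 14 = (c - 7)*(c + 2)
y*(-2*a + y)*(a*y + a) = -2*a^2*y^2 - 2*a^2*y + a*y^3 + a*y^2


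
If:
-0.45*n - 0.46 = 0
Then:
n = -1.02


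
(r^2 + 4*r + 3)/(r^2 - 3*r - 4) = (r + 3)/(r - 4)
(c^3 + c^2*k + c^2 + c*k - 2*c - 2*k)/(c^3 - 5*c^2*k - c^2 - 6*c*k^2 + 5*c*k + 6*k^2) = (c + 2)/(c - 6*k)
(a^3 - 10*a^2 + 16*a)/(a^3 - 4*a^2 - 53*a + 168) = a*(a - 2)/(a^2 + 4*a - 21)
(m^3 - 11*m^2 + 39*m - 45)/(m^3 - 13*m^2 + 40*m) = (m^2 - 6*m + 9)/(m*(m - 8))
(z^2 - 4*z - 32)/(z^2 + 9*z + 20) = (z - 8)/(z + 5)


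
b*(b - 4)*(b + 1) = b^3 - 3*b^2 - 4*b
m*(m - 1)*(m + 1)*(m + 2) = m^4 + 2*m^3 - m^2 - 2*m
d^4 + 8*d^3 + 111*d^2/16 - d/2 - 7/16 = (d - 1/4)*(d + 1/4)*(d + 1)*(d + 7)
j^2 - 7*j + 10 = (j - 5)*(j - 2)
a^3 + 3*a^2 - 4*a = a*(a - 1)*(a + 4)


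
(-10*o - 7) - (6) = -10*o - 13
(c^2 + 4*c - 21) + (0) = c^2 + 4*c - 21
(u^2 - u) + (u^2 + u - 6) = 2*u^2 - 6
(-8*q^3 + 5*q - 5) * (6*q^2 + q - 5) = -48*q^5 - 8*q^4 + 70*q^3 - 25*q^2 - 30*q + 25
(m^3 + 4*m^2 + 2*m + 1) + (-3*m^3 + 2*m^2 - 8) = -2*m^3 + 6*m^2 + 2*m - 7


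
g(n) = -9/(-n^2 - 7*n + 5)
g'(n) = -9*(2*n + 7)/(-n^2 - 7*n + 5)^2 = 9*(-2*n - 7)/(n^2 + 7*n - 5)^2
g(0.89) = 4.45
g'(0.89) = -19.33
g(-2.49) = -0.55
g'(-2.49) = -0.07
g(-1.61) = -0.66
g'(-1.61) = -0.18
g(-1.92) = -0.61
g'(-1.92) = -0.13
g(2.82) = 0.40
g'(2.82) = -0.22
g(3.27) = 0.31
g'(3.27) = -0.15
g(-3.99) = -0.53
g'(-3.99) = 0.03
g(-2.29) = -0.57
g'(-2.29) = -0.09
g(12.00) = 0.04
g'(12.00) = -0.00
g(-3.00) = -0.53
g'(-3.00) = -0.03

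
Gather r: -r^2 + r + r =-r^2 + 2*r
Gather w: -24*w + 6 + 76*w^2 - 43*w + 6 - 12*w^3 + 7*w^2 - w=-12*w^3 + 83*w^2 - 68*w + 12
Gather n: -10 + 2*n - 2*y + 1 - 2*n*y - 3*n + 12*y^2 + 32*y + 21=n*(-2*y - 1) + 12*y^2 + 30*y + 12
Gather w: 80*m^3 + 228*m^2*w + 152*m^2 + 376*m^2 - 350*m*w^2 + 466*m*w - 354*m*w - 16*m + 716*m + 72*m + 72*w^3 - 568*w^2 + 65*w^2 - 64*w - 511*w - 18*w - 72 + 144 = 80*m^3 + 528*m^2 + 772*m + 72*w^3 + w^2*(-350*m - 503) + w*(228*m^2 + 112*m - 593) + 72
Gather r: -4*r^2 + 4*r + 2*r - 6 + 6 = -4*r^2 + 6*r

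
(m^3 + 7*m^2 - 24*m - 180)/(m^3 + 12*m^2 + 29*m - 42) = (m^2 + m - 30)/(m^2 + 6*m - 7)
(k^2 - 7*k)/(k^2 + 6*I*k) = (k - 7)/(k + 6*I)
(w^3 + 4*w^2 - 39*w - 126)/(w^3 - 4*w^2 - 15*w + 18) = (w + 7)/(w - 1)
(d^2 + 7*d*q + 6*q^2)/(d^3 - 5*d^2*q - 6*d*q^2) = (-d - 6*q)/(d*(-d + 6*q))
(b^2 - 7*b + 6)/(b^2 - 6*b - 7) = (-b^2 + 7*b - 6)/(-b^2 + 6*b + 7)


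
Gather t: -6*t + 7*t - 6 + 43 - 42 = t - 5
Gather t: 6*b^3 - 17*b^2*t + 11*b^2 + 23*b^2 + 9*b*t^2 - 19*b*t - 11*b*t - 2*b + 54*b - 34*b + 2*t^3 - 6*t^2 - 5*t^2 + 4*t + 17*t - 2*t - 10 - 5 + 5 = 6*b^3 + 34*b^2 + 18*b + 2*t^3 + t^2*(9*b - 11) + t*(-17*b^2 - 30*b + 19) - 10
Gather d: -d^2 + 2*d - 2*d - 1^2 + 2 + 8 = 9 - d^2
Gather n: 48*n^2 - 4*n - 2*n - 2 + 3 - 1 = 48*n^2 - 6*n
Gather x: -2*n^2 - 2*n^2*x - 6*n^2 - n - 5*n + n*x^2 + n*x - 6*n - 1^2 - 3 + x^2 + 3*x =-8*n^2 - 12*n + x^2*(n + 1) + x*(-2*n^2 + n + 3) - 4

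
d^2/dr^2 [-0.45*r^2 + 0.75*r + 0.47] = -0.900000000000000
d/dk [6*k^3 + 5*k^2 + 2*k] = 18*k^2 + 10*k + 2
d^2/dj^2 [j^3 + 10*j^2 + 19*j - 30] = 6*j + 20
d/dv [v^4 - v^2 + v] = 4*v^3 - 2*v + 1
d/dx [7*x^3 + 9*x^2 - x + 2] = 21*x^2 + 18*x - 1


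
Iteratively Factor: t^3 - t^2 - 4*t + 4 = (t + 2)*(t^2 - 3*t + 2) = (t - 2)*(t + 2)*(t - 1)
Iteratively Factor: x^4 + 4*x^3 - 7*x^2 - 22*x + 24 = (x + 3)*(x^3 + x^2 - 10*x + 8) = (x + 3)*(x + 4)*(x^2 - 3*x + 2) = (x - 1)*(x + 3)*(x + 4)*(x - 2)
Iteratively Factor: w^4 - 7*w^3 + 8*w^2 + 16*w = (w)*(w^3 - 7*w^2 + 8*w + 16) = w*(w - 4)*(w^2 - 3*w - 4) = w*(w - 4)^2*(w + 1)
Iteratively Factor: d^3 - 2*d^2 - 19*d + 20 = (d - 1)*(d^2 - d - 20) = (d - 5)*(d - 1)*(d + 4)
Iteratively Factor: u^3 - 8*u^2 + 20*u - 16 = (u - 2)*(u^2 - 6*u + 8) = (u - 4)*(u - 2)*(u - 2)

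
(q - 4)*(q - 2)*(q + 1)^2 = q^4 - 4*q^3 - 3*q^2 + 10*q + 8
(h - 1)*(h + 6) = h^2 + 5*h - 6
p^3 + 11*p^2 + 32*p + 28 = (p + 2)^2*(p + 7)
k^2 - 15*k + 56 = (k - 8)*(k - 7)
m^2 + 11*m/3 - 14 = (m - 7/3)*(m + 6)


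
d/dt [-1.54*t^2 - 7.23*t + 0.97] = -3.08*t - 7.23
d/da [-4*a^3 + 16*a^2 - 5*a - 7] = -12*a^2 + 32*a - 5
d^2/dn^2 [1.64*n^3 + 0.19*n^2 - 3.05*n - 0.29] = 9.84*n + 0.38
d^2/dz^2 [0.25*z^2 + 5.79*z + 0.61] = 0.500000000000000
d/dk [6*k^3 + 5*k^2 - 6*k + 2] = 18*k^2 + 10*k - 6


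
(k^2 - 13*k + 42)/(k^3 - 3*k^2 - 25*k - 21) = (k - 6)/(k^2 + 4*k + 3)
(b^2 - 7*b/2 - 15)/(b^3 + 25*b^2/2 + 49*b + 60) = (b - 6)/(b^2 + 10*b + 24)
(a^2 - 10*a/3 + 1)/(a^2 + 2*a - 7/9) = 3*(a - 3)/(3*a + 7)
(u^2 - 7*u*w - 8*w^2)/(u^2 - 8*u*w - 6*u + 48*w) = (u + w)/(u - 6)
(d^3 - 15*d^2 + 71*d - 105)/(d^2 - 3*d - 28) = (d^2 - 8*d + 15)/(d + 4)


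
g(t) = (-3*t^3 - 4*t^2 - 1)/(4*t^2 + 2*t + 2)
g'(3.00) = -0.80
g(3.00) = -2.68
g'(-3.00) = -0.84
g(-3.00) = 1.38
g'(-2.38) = -0.88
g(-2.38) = 0.84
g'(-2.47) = -0.87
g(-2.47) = 0.92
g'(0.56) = -0.73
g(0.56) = -0.64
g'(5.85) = -0.77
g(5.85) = -4.90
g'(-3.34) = -0.82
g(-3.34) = 1.66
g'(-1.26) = -1.04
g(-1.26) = -0.23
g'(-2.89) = -0.84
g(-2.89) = 1.28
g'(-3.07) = -0.83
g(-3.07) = 1.43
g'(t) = (-8*t - 2)*(-3*t^3 - 4*t^2 - 1)/(4*t^2 + 2*t + 2)^2 + (-9*t^2 - 8*t)/(4*t^2 + 2*t + 2)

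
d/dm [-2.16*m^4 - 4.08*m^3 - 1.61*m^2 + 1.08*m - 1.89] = -8.64*m^3 - 12.24*m^2 - 3.22*m + 1.08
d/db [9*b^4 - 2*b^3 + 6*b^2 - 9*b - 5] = 36*b^3 - 6*b^2 + 12*b - 9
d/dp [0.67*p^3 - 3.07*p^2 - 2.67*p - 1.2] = 2.01*p^2 - 6.14*p - 2.67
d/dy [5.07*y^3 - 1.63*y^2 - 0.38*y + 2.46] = 15.21*y^2 - 3.26*y - 0.38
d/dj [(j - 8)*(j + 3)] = 2*j - 5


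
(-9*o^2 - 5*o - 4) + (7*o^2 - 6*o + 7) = -2*o^2 - 11*o + 3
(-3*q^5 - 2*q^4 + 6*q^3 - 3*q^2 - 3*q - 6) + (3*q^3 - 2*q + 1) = -3*q^5 - 2*q^4 + 9*q^3 - 3*q^2 - 5*q - 5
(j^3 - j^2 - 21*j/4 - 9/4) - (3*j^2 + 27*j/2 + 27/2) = j^3 - 4*j^2 - 75*j/4 - 63/4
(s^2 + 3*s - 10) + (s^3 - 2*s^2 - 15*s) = s^3 - s^2 - 12*s - 10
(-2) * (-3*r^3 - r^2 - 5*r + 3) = 6*r^3 + 2*r^2 + 10*r - 6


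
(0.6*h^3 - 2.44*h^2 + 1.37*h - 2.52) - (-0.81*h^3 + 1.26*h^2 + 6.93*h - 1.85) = 1.41*h^3 - 3.7*h^2 - 5.56*h - 0.67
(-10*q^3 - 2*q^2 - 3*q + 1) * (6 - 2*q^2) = 20*q^5 + 4*q^4 - 54*q^3 - 14*q^2 - 18*q + 6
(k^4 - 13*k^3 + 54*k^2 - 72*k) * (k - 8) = k^5 - 21*k^4 + 158*k^3 - 504*k^2 + 576*k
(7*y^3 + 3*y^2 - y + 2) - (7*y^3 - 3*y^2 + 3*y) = 6*y^2 - 4*y + 2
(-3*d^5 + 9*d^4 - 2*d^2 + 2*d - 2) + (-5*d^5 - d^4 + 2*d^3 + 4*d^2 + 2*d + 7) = -8*d^5 + 8*d^4 + 2*d^3 + 2*d^2 + 4*d + 5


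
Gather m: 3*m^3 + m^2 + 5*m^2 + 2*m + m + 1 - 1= 3*m^3 + 6*m^2 + 3*m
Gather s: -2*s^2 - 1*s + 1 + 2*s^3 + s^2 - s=2*s^3 - s^2 - 2*s + 1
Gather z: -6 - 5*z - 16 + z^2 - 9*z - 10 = z^2 - 14*z - 32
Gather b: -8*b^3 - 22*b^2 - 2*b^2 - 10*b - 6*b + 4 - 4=-8*b^3 - 24*b^2 - 16*b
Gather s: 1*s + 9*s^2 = 9*s^2 + s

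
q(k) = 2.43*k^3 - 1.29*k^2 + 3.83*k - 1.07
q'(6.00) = 250.79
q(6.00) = 500.35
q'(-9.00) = 617.54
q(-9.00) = -1911.50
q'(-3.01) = 77.64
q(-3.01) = -90.55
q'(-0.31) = 5.33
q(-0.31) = -2.45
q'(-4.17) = 141.35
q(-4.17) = -215.68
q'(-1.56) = 25.60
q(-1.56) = -19.41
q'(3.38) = 78.39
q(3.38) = 90.97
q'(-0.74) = 9.73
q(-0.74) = -5.60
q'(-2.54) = 57.42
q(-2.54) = -58.94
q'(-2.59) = 59.41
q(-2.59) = -61.86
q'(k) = 7.29*k^2 - 2.58*k + 3.83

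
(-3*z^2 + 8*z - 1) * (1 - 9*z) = 27*z^3 - 75*z^2 + 17*z - 1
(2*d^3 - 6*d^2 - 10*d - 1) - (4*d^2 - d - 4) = 2*d^3 - 10*d^2 - 9*d + 3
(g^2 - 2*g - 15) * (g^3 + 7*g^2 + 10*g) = g^5 + 5*g^4 - 19*g^3 - 125*g^2 - 150*g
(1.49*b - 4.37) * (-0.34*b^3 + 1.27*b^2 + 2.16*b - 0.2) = -0.5066*b^4 + 3.3781*b^3 - 2.3315*b^2 - 9.7372*b + 0.874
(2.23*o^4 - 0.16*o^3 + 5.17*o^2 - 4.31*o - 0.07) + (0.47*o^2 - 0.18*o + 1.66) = 2.23*o^4 - 0.16*o^3 + 5.64*o^2 - 4.49*o + 1.59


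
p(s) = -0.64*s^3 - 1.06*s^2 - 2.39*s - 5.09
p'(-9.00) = -138.83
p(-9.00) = 397.12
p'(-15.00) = -402.59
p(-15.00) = 1952.26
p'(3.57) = -34.43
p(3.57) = -56.25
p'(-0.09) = -2.21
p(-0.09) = -4.88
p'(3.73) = -37.01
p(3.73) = -61.97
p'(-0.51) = -1.81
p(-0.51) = -4.06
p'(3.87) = -39.35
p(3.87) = -67.31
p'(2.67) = -21.74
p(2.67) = -31.21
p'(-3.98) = -24.37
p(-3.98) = 27.98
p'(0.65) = -4.58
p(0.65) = -7.27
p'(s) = -1.92*s^2 - 2.12*s - 2.39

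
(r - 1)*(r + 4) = r^2 + 3*r - 4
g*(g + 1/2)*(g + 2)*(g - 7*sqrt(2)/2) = g^4 - 7*sqrt(2)*g^3/2 + 5*g^3/2 - 35*sqrt(2)*g^2/4 + g^2 - 7*sqrt(2)*g/2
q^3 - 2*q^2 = q^2*(q - 2)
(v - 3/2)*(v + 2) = v^2 + v/2 - 3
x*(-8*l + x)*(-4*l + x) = 32*l^2*x - 12*l*x^2 + x^3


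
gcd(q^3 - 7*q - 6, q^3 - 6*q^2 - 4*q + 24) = q + 2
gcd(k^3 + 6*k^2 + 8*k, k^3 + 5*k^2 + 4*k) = k^2 + 4*k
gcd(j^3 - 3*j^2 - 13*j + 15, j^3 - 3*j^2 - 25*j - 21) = j + 3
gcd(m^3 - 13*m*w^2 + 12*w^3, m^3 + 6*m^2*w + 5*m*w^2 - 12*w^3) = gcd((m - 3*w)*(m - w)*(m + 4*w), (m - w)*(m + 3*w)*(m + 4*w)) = -m^2 - 3*m*w + 4*w^2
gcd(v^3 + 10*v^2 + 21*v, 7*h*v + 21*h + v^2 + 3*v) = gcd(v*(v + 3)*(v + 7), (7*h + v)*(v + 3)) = v + 3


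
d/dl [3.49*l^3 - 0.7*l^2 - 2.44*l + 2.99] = 10.47*l^2 - 1.4*l - 2.44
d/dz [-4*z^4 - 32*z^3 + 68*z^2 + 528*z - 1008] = -16*z^3 - 96*z^2 + 136*z + 528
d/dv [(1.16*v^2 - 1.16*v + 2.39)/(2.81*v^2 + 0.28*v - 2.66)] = (3.5844*v^2 - 19.603*v + 2.4164)/(7.8961*v^4 + 1.5736*v^3 - 14.8708*v^2 - 1.4896*v + 7.0756)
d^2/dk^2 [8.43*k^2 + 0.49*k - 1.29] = 16.8600000000000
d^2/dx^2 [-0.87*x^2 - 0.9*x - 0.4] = -1.74000000000000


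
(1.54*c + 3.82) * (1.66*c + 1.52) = 2.5564*c^2 + 8.682*c + 5.8064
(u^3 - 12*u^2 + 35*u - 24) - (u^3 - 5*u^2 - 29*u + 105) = -7*u^2 + 64*u - 129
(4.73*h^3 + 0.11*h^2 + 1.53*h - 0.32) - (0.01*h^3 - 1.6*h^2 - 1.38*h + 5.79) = 4.72*h^3 + 1.71*h^2 + 2.91*h - 6.11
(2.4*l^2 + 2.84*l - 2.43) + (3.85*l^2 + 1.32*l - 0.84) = 6.25*l^2 + 4.16*l - 3.27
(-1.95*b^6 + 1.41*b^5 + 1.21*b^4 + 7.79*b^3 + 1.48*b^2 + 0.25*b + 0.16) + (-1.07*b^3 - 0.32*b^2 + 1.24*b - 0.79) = -1.95*b^6 + 1.41*b^5 + 1.21*b^4 + 6.72*b^3 + 1.16*b^2 + 1.49*b - 0.63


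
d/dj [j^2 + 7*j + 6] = 2*j + 7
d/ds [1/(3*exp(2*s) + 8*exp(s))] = 2*(-3*exp(s) - 4)*exp(-s)/(3*exp(s) + 8)^2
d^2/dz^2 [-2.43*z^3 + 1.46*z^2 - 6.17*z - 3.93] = 2.92 - 14.58*z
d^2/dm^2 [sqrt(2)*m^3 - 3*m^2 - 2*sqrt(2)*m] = 6*sqrt(2)*m - 6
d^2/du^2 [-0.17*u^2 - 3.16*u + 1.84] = -0.340000000000000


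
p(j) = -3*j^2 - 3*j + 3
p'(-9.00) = 51.00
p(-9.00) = -213.00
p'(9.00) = -57.00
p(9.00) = -267.00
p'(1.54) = -12.24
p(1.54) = -8.73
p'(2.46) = -17.76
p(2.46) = -22.53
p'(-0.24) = -1.56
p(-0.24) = 3.55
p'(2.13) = -15.78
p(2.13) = -17.00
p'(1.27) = -10.62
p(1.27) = -5.65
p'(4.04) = -27.24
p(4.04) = -58.08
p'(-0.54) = 0.24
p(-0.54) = 3.75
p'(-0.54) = 0.24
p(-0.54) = 3.75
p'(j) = -6*j - 3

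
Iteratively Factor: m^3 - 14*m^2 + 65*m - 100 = (m - 4)*(m^2 - 10*m + 25) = (m - 5)*(m - 4)*(m - 5)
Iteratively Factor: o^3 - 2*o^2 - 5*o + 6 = (o + 2)*(o^2 - 4*o + 3) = (o - 1)*(o + 2)*(o - 3)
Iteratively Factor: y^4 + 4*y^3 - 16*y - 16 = (y + 2)*(y^3 + 2*y^2 - 4*y - 8) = (y - 2)*(y + 2)*(y^2 + 4*y + 4) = (y - 2)*(y + 2)^2*(y + 2)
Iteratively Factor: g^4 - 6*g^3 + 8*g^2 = (g)*(g^3 - 6*g^2 + 8*g) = g*(g - 4)*(g^2 - 2*g) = g*(g - 4)*(g - 2)*(g)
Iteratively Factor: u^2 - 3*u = (u)*(u - 3)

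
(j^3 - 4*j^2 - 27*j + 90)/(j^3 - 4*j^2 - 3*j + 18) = (j^2 - j - 30)/(j^2 - j - 6)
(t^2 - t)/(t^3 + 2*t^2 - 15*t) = (t - 1)/(t^2 + 2*t - 15)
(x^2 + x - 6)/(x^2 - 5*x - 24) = (x - 2)/(x - 8)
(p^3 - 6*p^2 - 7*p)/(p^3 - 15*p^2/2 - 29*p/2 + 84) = 2*p*(p^2 - 6*p - 7)/(2*p^3 - 15*p^2 - 29*p + 168)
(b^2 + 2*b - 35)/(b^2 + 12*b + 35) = (b - 5)/(b + 5)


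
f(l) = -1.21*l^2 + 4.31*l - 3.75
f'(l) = 4.31 - 2.42*l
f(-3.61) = -35.08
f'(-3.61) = 13.05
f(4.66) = -9.94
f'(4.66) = -6.97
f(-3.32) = -31.40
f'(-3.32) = 12.34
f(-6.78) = -88.59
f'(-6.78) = 20.72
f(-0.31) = -5.20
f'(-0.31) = 5.06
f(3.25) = -2.52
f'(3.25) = -3.56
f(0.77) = -1.15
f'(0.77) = 2.45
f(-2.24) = -19.48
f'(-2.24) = 9.73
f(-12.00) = -229.71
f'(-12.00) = 33.35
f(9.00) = -62.97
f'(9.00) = -17.47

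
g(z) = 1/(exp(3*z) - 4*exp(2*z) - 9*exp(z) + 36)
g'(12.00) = 0.00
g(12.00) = 0.00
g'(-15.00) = 0.00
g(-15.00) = 0.03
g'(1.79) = -0.11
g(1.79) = 0.02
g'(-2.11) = 0.00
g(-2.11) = 0.03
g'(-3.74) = 0.00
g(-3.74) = 0.03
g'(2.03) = -0.03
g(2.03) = 0.01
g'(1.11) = 427.93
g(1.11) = -4.99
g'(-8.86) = 0.00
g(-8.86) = 0.03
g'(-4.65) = 0.00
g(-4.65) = 0.03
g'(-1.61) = 0.00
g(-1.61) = 0.03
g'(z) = (-3*exp(3*z) + 8*exp(2*z) + 9*exp(z))/(exp(3*z) - 4*exp(2*z) - 9*exp(z) + 36)^2 = (-3*exp(2*z) + 8*exp(z) + 9)*exp(z)/(exp(3*z) - 4*exp(2*z) - 9*exp(z) + 36)^2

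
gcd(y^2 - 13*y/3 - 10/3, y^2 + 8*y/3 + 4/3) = y + 2/3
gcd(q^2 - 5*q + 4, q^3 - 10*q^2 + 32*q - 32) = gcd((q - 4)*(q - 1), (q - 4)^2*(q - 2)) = q - 4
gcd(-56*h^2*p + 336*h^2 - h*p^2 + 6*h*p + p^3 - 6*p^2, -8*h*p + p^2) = -8*h + p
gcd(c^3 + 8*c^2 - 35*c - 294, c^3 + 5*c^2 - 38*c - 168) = c^2 + c - 42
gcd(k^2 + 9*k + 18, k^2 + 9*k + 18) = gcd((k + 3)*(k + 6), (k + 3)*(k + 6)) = k^2 + 9*k + 18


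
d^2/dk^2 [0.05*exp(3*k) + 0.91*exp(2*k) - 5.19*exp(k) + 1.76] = (0.45*exp(2*k) + 3.64*exp(k) - 5.19)*exp(k)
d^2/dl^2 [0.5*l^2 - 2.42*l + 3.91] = 1.00000000000000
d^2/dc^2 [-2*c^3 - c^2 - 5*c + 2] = -12*c - 2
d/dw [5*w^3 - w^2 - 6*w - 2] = 15*w^2 - 2*w - 6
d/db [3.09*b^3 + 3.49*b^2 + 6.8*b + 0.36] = 9.27*b^2 + 6.98*b + 6.8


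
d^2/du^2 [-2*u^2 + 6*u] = -4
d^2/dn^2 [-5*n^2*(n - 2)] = 20 - 30*n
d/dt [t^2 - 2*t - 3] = 2*t - 2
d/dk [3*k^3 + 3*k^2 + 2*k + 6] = 9*k^2 + 6*k + 2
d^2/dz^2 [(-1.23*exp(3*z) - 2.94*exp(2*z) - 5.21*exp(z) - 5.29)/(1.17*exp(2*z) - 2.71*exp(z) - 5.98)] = (-1.683747*exp(6*z) + 11.699883*exp(5*z) - 35.375163*exp(4*z) - 368.621415*exp(3*z) - 707.197491*exp(2*z) - 523.008431*exp(z) - 100.583002)*exp(z)/(1.601613*exp(6*z) - 11.129157*exp(5*z) + 1.219725*exp(4*z) + 93.862205*exp(3*z) - 6.23415000000001*exp(2*z) - 290.732052*exp(z) - 213.847192)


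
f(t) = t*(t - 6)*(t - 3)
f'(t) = t*(t - 6) + t*(t - 3) + (t - 6)*(t - 3) = 3*t^2 - 18*t + 18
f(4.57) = -10.26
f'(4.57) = -1.61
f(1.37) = 10.34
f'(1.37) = -1.03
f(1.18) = 10.35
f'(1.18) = 0.94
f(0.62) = 7.94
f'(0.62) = 7.99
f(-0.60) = -14.26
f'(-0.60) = 29.88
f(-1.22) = -37.17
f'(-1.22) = 44.43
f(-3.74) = -245.52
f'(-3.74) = 127.28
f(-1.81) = -67.99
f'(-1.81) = 60.41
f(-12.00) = -3240.00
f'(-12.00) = 666.00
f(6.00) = 0.00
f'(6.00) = 18.00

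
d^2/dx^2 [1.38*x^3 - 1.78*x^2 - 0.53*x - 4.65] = 8.28*x - 3.56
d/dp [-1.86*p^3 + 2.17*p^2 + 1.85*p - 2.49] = -5.58*p^2 + 4.34*p + 1.85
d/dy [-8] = 0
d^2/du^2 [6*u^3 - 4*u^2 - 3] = 36*u - 8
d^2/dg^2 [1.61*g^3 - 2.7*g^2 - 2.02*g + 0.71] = 9.66*g - 5.4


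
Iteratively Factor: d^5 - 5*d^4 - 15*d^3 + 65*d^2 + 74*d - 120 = (d + 3)*(d^4 - 8*d^3 + 9*d^2 + 38*d - 40) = (d + 2)*(d + 3)*(d^3 - 10*d^2 + 29*d - 20) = (d - 1)*(d + 2)*(d + 3)*(d^2 - 9*d + 20) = (d - 5)*(d - 1)*(d + 2)*(d + 3)*(d - 4)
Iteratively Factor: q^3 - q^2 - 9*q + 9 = (q + 3)*(q^2 - 4*q + 3) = (q - 1)*(q + 3)*(q - 3)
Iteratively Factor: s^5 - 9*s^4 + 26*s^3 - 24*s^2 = (s)*(s^4 - 9*s^3 + 26*s^2 - 24*s) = s*(s - 4)*(s^3 - 5*s^2 + 6*s) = s*(s - 4)*(s - 3)*(s^2 - 2*s) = s*(s - 4)*(s - 3)*(s - 2)*(s)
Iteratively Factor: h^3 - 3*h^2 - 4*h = (h - 4)*(h^2 + h) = (h - 4)*(h + 1)*(h)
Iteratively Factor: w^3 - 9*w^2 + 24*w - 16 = (w - 4)*(w^2 - 5*w + 4) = (w - 4)^2*(w - 1)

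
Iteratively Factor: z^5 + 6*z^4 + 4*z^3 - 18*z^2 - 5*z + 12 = (z + 4)*(z^4 + 2*z^3 - 4*z^2 - 2*z + 3) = (z - 1)*(z + 4)*(z^3 + 3*z^2 - z - 3) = (z - 1)^2*(z + 4)*(z^2 + 4*z + 3) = (z - 1)^2*(z + 1)*(z + 4)*(z + 3)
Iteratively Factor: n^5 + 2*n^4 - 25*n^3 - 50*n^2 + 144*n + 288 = (n - 3)*(n^4 + 5*n^3 - 10*n^2 - 80*n - 96) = (n - 3)*(n + 4)*(n^3 + n^2 - 14*n - 24) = (n - 3)*(n + 3)*(n + 4)*(n^2 - 2*n - 8) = (n - 4)*(n - 3)*(n + 3)*(n + 4)*(n + 2)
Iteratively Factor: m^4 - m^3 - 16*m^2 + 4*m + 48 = (m + 2)*(m^3 - 3*m^2 - 10*m + 24) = (m + 2)*(m + 3)*(m^2 - 6*m + 8) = (m - 2)*(m + 2)*(m + 3)*(m - 4)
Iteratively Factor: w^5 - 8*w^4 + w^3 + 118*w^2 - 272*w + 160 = (w + 4)*(w^4 - 12*w^3 + 49*w^2 - 78*w + 40) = (w - 2)*(w + 4)*(w^3 - 10*w^2 + 29*w - 20) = (w - 2)*(w - 1)*(w + 4)*(w^2 - 9*w + 20) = (w - 5)*(w - 2)*(w - 1)*(w + 4)*(w - 4)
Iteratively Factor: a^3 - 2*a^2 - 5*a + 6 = (a - 3)*(a^2 + a - 2) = (a - 3)*(a + 2)*(a - 1)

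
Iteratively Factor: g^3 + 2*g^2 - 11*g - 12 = (g - 3)*(g^2 + 5*g + 4) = (g - 3)*(g + 4)*(g + 1)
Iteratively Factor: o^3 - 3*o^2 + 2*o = (o - 2)*(o^2 - o) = (o - 2)*(o - 1)*(o)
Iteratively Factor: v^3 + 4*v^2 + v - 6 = (v + 2)*(v^2 + 2*v - 3) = (v - 1)*(v + 2)*(v + 3)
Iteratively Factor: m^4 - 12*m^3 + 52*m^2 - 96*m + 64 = (m - 4)*(m^3 - 8*m^2 + 20*m - 16) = (m - 4)^2*(m^2 - 4*m + 4) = (m - 4)^2*(m - 2)*(m - 2)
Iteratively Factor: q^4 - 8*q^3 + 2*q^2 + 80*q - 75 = (q - 5)*(q^3 - 3*q^2 - 13*q + 15) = (q - 5)*(q + 3)*(q^2 - 6*q + 5) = (q - 5)*(q - 1)*(q + 3)*(q - 5)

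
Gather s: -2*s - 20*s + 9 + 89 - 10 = 88 - 22*s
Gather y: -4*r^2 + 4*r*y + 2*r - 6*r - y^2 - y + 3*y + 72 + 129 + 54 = -4*r^2 - 4*r - y^2 + y*(4*r + 2) + 255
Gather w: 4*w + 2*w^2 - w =2*w^2 + 3*w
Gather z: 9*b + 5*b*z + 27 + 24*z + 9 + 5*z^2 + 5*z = 9*b + 5*z^2 + z*(5*b + 29) + 36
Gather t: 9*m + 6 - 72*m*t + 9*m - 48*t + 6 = 18*m + t*(-72*m - 48) + 12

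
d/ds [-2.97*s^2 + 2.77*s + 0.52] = 2.77 - 5.94*s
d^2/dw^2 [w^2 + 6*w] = 2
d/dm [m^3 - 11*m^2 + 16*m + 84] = 3*m^2 - 22*m + 16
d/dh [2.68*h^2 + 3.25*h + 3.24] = 5.36*h + 3.25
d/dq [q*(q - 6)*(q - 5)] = 3*q^2 - 22*q + 30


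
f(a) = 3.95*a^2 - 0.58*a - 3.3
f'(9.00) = 70.52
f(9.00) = 311.43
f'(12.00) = 94.22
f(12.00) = 558.54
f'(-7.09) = -56.59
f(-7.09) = 199.37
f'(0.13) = 0.45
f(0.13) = -3.31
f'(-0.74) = -6.43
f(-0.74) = -0.71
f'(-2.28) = -18.59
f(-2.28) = 18.56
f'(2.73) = 20.99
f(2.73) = 24.56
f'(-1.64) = -13.54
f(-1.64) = 8.28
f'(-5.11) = -40.95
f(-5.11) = 102.81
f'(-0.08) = -1.21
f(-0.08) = -3.23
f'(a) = 7.9*a - 0.58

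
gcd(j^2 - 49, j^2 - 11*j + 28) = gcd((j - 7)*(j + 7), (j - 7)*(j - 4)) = j - 7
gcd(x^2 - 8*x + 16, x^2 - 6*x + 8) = x - 4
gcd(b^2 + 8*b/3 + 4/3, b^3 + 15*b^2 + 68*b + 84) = b + 2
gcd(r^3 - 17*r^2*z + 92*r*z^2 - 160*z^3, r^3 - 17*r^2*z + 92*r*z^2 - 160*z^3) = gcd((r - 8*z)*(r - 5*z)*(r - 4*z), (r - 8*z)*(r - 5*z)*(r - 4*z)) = -r^3 + 17*r^2*z - 92*r*z^2 + 160*z^3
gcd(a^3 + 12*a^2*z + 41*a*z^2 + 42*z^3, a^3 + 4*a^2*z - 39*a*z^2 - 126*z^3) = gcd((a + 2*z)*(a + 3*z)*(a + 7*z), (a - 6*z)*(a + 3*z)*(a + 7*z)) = a^2 + 10*a*z + 21*z^2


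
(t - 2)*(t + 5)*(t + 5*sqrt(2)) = t^3 + 3*t^2 + 5*sqrt(2)*t^2 - 10*t + 15*sqrt(2)*t - 50*sqrt(2)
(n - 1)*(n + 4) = n^2 + 3*n - 4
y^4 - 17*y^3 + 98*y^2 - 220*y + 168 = (y - 7)*(y - 6)*(y - 2)^2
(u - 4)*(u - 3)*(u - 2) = u^3 - 9*u^2 + 26*u - 24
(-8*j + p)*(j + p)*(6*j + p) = -48*j^3 - 50*j^2*p - j*p^2 + p^3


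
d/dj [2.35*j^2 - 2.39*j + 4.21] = 4.7*j - 2.39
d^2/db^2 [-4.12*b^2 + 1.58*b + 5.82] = -8.24000000000000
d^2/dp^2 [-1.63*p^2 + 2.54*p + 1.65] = -3.26000000000000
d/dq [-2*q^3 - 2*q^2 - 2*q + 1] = -6*q^2 - 4*q - 2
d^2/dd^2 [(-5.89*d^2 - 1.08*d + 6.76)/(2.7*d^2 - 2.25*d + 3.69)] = (-87.3099*d^3 + 647.77482*d^2 - 181.84176*d - 244.585818)/(19.683*d^6 - 49.2075*d^5 + 121.70655*d^4 - 145.891125*d^3 + 166.332285*d^2 - 91.908675*d + 50.243409)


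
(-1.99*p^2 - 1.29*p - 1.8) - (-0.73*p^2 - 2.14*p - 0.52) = -1.26*p^2 + 0.85*p - 1.28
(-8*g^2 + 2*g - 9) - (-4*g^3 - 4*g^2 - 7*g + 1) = 4*g^3 - 4*g^2 + 9*g - 10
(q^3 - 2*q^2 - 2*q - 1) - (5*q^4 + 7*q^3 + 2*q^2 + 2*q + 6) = -5*q^4 - 6*q^3 - 4*q^2 - 4*q - 7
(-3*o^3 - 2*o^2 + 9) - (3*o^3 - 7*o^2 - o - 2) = -6*o^3 + 5*o^2 + o + 11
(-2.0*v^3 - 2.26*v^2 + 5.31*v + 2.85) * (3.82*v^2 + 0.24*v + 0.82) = -7.64*v^5 - 9.1132*v^4 + 18.1018*v^3 + 10.3082*v^2 + 5.0382*v + 2.337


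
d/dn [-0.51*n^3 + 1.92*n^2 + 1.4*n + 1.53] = -1.53*n^2 + 3.84*n + 1.4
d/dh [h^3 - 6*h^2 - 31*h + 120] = 3*h^2 - 12*h - 31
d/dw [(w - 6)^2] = 2*w - 12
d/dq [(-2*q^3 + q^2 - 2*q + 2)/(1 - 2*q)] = 2*(4*q^3 - 4*q^2 + q + 1)/(4*q^2 - 4*q + 1)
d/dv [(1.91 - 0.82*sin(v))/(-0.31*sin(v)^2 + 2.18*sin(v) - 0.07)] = (-0.2542*sin(v)^2 + 1.1842*sin(v) - 4.1064)*cos(v)/(0.0961*sin(v)^4 - 1.3516*sin(v)^3 + 4.7958*sin(v)^2 - 0.3052*sin(v) + 0.0049)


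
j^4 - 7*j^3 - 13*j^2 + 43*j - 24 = (j - 8)*(j - 1)^2*(j + 3)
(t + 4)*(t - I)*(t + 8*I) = t^3 + 4*t^2 + 7*I*t^2 + 8*t + 28*I*t + 32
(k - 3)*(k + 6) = k^2 + 3*k - 18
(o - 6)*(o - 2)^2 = o^3 - 10*o^2 + 28*o - 24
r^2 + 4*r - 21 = (r - 3)*(r + 7)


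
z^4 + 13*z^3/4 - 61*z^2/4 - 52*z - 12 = (z - 4)*(z + 1/4)*(z + 3)*(z + 4)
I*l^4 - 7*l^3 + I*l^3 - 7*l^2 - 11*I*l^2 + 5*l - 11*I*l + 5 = (l + I)^2*(l + 5*I)*(I*l + I)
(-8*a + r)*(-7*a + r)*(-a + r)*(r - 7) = -56*a^3*r + 392*a^3 + 71*a^2*r^2 - 497*a^2*r - 16*a*r^3 + 112*a*r^2 + r^4 - 7*r^3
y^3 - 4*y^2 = y^2*(y - 4)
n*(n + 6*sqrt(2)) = n^2 + 6*sqrt(2)*n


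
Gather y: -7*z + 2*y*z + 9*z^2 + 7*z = 2*y*z + 9*z^2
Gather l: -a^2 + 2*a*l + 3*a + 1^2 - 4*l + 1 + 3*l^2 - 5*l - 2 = -a^2 + 3*a + 3*l^2 + l*(2*a - 9)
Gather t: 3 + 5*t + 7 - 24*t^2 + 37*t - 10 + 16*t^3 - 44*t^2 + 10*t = 16*t^3 - 68*t^2 + 52*t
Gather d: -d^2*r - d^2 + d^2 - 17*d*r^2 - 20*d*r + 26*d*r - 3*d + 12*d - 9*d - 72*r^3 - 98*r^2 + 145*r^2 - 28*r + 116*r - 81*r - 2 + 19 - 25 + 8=-d^2*r + d*(-17*r^2 + 6*r) - 72*r^3 + 47*r^2 + 7*r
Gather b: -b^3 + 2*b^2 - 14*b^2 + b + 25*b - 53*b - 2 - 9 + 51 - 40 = -b^3 - 12*b^2 - 27*b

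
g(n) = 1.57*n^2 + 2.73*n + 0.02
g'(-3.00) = -6.69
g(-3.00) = 5.96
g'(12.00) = 40.41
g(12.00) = 258.86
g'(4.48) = 16.80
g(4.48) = 43.76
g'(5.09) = 18.71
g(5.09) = 54.59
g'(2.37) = 10.17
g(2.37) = 15.31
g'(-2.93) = -6.47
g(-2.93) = 5.50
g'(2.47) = 10.49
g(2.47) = 16.34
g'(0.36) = 3.86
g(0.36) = 1.21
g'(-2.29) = -4.46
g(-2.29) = 2.00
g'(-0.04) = 2.60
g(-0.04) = -0.09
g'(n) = 3.14*n + 2.73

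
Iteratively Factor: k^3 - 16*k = (k)*(k^2 - 16) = k*(k - 4)*(k + 4)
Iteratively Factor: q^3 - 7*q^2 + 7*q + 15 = (q + 1)*(q^2 - 8*q + 15) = (q - 5)*(q + 1)*(q - 3)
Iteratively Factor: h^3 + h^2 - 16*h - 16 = (h - 4)*(h^2 + 5*h + 4) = (h - 4)*(h + 1)*(h + 4)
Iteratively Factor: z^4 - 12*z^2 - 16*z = (z - 4)*(z^3 + 4*z^2 + 4*z) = z*(z - 4)*(z^2 + 4*z + 4) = z*(z - 4)*(z + 2)*(z + 2)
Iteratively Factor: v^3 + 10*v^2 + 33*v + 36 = (v + 3)*(v^2 + 7*v + 12) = (v + 3)*(v + 4)*(v + 3)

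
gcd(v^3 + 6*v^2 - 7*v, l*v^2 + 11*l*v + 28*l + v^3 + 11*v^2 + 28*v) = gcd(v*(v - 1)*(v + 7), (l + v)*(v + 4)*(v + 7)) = v + 7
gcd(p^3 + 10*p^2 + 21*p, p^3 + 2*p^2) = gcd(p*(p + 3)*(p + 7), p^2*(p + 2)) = p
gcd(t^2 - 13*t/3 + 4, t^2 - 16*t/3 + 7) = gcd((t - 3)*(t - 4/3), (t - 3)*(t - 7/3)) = t - 3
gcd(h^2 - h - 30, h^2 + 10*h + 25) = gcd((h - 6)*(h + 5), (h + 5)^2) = h + 5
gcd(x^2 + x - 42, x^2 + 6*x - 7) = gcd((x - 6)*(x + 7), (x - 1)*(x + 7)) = x + 7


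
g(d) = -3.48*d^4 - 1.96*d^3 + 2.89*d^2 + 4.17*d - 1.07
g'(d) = -13.92*d^3 - 5.88*d^2 + 5.78*d + 4.17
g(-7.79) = -11746.94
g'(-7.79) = 6182.71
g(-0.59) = -2.54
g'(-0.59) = 1.57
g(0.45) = 1.07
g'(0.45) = 4.31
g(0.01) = -1.03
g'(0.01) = 4.23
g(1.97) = -49.04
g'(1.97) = -113.69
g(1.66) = -21.57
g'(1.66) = -66.11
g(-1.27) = -6.74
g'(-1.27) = 15.86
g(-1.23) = -6.14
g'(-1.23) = 14.07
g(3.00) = -297.35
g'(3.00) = -407.25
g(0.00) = -1.07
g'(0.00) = 4.17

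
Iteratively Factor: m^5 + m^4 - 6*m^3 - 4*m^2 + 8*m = (m - 1)*(m^4 + 2*m^3 - 4*m^2 - 8*m) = (m - 2)*(m - 1)*(m^3 + 4*m^2 + 4*m) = (m - 2)*(m - 1)*(m + 2)*(m^2 + 2*m) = (m - 2)*(m - 1)*(m + 2)^2*(m)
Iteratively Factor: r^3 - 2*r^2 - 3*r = (r)*(r^2 - 2*r - 3) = r*(r + 1)*(r - 3)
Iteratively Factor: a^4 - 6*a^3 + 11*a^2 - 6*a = (a)*(a^3 - 6*a^2 + 11*a - 6) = a*(a - 3)*(a^2 - 3*a + 2) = a*(a - 3)*(a - 1)*(a - 2)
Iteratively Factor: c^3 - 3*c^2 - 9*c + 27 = (c - 3)*(c^2 - 9) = (c - 3)^2*(c + 3)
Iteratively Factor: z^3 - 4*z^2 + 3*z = (z)*(z^2 - 4*z + 3) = z*(z - 3)*(z - 1)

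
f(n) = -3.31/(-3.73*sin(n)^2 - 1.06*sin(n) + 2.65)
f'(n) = -3.31*(7.46*sin(n)*cos(n) + 1.06*cos(n))/(-3.73*sin(n)^2 - 1.06*sin(n) + 2.65)^2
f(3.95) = -2.26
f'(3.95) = -4.61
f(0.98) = 4.12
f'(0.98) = -20.75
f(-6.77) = -1.42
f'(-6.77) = 1.31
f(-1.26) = -11.90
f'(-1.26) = 79.11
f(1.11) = 2.56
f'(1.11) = -6.83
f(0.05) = -1.28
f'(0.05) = -0.71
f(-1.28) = -13.67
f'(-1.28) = 98.54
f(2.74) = -1.99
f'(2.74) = 4.37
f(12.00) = -1.54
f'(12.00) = 1.79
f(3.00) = -1.36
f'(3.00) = 1.18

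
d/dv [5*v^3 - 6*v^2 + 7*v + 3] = 15*v^2 - 12*v + 7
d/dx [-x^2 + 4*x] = 4 - 2*x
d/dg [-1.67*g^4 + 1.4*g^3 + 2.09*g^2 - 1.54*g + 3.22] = -6.68*g^3 + 4.2*g^2 + 4.18*g - 1.54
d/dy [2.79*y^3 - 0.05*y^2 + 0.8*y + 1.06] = 8.37*y^2 - 0.1*y + 0.8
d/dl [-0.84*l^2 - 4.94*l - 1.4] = -1.68*l - 4.94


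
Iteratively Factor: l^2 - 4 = (l - 2)*(l + 2)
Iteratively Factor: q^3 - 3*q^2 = (q - 3)*(q^2) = q*(q - 3)*(q)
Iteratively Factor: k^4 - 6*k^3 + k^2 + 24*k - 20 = (k - 5)*(k^3 - k^2 - 4*k + 4) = (k - 5)*(k - 1)*(k^2 - 4) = (k - 5)*(k - 2)*(k - 1)*(k + 2)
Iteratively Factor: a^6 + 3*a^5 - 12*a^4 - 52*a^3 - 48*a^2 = (a - 4)*(a^5 + 7*a^4 + 16*a^3 + 12*a^2) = (a - 4)*(a + 3)*(a^4 + 4*a^3 + 4*a^2) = a*(a - 4)*(a + 3)*(a^3 + 4*a^2 + 4*a) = a*(a - 4)*(a + 2)*(a + 3)*(a^2 + 2*a) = a^2*(a - 4)*(a + 2)*(a + 3)*(a + 2)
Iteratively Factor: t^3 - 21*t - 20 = (t + 4)*(t^2 - 4*t - 5) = (t - 5)*(t + 4)*(t + 1)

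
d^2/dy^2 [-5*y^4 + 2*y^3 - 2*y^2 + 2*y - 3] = -60*y^2 + 12*y - 4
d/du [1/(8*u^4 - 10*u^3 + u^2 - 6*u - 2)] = 2*(-16*u^3 + 15*u^2 - u + 3)/(-8*u^4 + 10*u^3 - u^2 + 6*u + 2)^2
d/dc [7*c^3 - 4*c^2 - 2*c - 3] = 21*c^2 - 8*c - 2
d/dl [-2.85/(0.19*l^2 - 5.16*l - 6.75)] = (1.083*l - 14.706)/(-0.19*l^2 + 5.16*l + 6.75)^2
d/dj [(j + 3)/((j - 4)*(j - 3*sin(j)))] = ((j - 4)*(j + 3)*(3*cos(j) - 1) + (j - 4)*(j - 3*sin(j)) - (j + 3)*(j - 3*sin(j)))/((j - 4)^2*(j - 3*sin(j))^2)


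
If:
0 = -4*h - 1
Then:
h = -1/4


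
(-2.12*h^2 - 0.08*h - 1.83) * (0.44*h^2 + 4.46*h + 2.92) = -0.9328*h^4 - 9.4904*h^3 - 7.3524*h^2 - 8.3954*h - 5.3436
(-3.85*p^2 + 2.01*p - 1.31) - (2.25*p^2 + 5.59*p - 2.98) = -6.1*p^2 - 3.58*p + 1.67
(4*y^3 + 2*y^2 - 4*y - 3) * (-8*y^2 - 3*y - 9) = -32*y^5 - 28*y^4 - 10*y^3 + 18*y^2 + 45*y + 27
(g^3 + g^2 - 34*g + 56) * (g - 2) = g^4 - g^3 - 36*g^2 + 124*g - 112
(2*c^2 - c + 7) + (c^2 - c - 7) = 3*c^2 - 2*c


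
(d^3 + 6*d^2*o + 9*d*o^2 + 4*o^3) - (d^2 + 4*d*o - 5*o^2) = d^3 + 6*d^2*o - d^2 + 9*d*o^2 - 4*d*o + 4*o^3 + 5*o^2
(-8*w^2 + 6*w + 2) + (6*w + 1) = -8*w^2 + 12*w + 3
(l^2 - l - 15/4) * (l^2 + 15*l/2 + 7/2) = l^4 + 13*l^3/2 - 31*l^2/4 - 253*l/8 - 105/8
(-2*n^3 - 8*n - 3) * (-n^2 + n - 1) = 2*n^5 - 2*n^4 + 10*n^3 - 5*n^2 + 5*n + 3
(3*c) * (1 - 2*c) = -6*c^2 + 3*c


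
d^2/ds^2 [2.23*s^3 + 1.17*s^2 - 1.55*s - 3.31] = 13.38*s + 2.34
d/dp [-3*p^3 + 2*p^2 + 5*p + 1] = -9*p^2 + 4*p + 5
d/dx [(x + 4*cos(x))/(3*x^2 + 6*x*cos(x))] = -(2*x^2*sin(x) + x^2 + 8*x*cos(x) + 8*cos(x)^2)/(3*x^2*(x + 2*cos(x))^2)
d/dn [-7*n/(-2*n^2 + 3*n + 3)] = 7*(-2*n^2 - 3)/(4*n^4 - 12*n^3 - 3*n^2 + 18*n + 9)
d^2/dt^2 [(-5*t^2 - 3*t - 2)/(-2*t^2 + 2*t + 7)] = 2*(32*t^3 + 234*t^2 + 102*t + 239)/(8*t^6 - 24*t^5 - 60*t^4 + 160*t^3 + 210*t^2 - 294*t - 343)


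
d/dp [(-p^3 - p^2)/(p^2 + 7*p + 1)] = p*(-p^3 - 14*p^2 - 10*p - 2)/(p^4 + 14*p^3 + 51*p^2 + 14*p + 1)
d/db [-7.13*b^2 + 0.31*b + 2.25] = 0.31 - 14.26*b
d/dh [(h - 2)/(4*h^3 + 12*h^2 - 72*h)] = (h*(h^2 + 3*h - 18) - 3*(h - 2)*(h^2 + 2*h - 6))/(4*h^2*(h^2 + 3*h - 18)^2)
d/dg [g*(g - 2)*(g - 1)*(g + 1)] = 4*g^3 - 6*g^2 - 2*g + 2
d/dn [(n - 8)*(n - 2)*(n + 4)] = 3*n^2 - 12*n - 24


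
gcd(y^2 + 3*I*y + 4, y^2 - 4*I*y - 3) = y - I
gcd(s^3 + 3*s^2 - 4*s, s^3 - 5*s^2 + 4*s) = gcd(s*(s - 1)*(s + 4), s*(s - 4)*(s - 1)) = s^2 - s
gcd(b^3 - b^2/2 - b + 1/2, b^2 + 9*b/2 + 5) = 1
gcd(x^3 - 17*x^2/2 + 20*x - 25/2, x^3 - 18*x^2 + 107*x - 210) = x - 5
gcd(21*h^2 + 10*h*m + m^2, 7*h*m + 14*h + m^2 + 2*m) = 7*h + m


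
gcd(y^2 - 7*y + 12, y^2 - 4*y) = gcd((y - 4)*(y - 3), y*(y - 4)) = y - 4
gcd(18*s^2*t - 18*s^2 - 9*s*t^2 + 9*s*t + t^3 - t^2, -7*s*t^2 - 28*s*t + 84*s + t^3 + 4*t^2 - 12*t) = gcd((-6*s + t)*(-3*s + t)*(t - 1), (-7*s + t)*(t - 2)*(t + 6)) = 1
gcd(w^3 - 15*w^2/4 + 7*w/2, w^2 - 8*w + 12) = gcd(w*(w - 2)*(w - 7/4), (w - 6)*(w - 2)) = w - 2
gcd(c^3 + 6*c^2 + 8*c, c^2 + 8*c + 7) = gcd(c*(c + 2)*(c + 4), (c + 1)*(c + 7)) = 1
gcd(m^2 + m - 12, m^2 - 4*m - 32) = m + 4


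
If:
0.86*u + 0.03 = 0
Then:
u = -0.03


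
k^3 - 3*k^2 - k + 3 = (k - 3)*(k - 1)*(k + 1)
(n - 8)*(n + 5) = n^2 - 3*n - 40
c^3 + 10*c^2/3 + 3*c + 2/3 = (c + 1/3)*(c + 1)*(c + 2)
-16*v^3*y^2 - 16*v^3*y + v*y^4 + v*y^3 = y*(-4*v + y)*(4*v + y)*(v*y + v)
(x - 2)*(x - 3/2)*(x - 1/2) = x^3 - 4*x^2 + 19*x/4 - 3/2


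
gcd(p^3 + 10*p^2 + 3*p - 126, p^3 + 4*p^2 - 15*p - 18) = p^2 + 3*p - 18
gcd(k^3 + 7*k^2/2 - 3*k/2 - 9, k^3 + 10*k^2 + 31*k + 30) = k^2 + 5*k + 6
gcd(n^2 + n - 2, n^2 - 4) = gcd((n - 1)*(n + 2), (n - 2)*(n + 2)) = n + 2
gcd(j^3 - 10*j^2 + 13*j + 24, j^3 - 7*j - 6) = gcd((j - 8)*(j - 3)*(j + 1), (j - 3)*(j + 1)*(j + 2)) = j^2 - 2*j - 3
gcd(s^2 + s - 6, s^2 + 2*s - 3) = s + 3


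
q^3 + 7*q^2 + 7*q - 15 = (q - 1)*(q + 3)*(q + 5)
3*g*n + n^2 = n*(3*g + n)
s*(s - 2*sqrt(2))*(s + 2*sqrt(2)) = s^3 - 8*s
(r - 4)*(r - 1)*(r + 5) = r^3 - 21*r + 20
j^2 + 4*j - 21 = (j - 3)*(j + 7)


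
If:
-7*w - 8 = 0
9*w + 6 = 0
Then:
No Solution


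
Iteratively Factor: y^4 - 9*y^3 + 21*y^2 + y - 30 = (y + 1)*(y^3 - 10*y^2 + 31*y - 30) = (y - 5)*(y + 1)*(y^2 - 5*y + 6) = (y - 5)*(y - 3)*(y + 1)*(y - 2)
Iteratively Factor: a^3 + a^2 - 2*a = (a + 2)*(a^2 - a) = a*(a + 2)*(a - 1)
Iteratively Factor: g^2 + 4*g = (g + 4)*(g)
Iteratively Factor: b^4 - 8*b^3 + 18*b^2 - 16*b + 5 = (b - 1)*(b^3 - 7*b^2 + 11*b - 5) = (b - 1)^2*(b^2 - 6*b + 5) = (b - 5)*(b - 1)^2*(b - 1)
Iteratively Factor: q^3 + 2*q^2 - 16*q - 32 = (q + 2)*(q^2 - 16) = (q + 2)*(q + 4)*(q - 4)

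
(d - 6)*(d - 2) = d^2 - 8*d + 12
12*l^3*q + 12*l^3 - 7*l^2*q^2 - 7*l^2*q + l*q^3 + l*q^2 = (-4*l + q)*(-3*l + q)*(l*q + l)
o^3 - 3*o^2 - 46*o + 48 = (o - 8)*(o - 1)*(o + 6)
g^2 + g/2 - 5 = (g - 2)*(g + 5/2)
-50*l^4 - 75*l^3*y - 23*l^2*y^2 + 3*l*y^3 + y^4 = (-5*l + y)*(l + y)*(2*l + y)*(5*l + y)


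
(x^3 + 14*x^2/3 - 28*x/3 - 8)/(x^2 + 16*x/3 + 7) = (3*x^3 + 14*x^2 - 28*x - 24)/(3*x^2 + 16*x + 21)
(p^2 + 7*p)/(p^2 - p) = (p + 7)/(p - 1)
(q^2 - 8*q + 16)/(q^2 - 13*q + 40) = (q^2 - 8*q + 16)/(q^2 - 13*q + 40)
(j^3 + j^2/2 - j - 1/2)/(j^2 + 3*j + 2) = (2*j^2 - j - 1)/(2*(j + 2))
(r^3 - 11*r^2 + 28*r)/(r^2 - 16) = r*(r - 7)/(r + 4)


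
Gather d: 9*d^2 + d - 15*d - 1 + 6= 9*d^2 - 14*d + 5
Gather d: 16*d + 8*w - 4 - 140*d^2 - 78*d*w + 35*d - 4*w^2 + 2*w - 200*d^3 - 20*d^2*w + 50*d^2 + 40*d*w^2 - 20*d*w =-200*d^3 + d^2*(-20*w - 90) + d*(40*w^2 - 98*w + 51) - 4*w^2 + 10*w - 4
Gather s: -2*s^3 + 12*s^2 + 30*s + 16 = -2*s^3 + 12*s^2 + 30*s + 16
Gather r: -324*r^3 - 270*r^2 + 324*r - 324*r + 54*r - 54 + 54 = -324*r^3 - 270*r^2 + 54*r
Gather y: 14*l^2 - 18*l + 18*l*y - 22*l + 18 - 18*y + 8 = 14*l^2 - 40*l + y*(18*l - 18) + 26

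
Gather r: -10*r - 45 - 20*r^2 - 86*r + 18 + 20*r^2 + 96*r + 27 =0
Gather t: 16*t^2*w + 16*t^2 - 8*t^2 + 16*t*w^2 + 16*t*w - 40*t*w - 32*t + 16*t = t^2*(16*w + 8) + t*(16*w^2 - 24*w - 16)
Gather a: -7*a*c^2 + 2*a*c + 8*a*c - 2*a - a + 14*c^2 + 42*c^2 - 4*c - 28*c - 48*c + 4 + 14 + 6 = a*(-7*c^2 + 10*c - 3) + 56*c^2 - 80*c + 24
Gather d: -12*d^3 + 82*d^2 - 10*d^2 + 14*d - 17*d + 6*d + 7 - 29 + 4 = -12*d^3 + 72*d^2 + 3*d - 18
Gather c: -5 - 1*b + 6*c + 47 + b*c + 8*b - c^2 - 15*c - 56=7*b - c^2 + c*(b - 9) - 14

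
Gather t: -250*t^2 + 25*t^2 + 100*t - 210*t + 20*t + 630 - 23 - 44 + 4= -225*t^2 - 90*t + 567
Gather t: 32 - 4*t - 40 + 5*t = t - 8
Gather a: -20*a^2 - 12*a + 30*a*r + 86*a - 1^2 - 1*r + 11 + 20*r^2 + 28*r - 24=-20*a^2 + a*(30*r + 74) + 20*r^2 + 27*r - 14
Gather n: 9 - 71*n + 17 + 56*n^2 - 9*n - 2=56*n^2 - 80*n + 24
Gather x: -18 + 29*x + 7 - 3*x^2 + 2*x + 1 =-3*x^2 + 31*x - 10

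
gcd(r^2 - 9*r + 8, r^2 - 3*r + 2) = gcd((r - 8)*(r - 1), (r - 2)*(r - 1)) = r - 1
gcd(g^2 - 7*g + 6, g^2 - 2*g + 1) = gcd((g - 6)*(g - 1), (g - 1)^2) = g - 1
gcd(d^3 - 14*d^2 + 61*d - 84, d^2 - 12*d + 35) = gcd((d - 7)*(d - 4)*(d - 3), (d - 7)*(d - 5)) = d - 7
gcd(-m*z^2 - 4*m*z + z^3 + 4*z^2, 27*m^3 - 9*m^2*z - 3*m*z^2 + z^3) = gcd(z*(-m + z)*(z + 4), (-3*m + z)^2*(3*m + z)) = 1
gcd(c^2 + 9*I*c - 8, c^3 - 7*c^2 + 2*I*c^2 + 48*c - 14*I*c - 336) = c + 8*I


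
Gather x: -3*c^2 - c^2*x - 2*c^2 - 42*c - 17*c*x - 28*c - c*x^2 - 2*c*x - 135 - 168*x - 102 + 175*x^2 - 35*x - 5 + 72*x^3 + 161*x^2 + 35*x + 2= -5*c^2 - 70*c + 72*x^3 + x^2*(336 - c) + x*(-c^2 - 19*c - 168) - 240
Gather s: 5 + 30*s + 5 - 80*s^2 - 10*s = -80*s^2 + 20*s + 10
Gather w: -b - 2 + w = -b + w - 2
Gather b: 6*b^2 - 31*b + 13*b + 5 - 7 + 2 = 6*b^2 - 18*b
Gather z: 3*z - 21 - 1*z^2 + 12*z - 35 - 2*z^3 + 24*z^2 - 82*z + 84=-2*z^3 + 23*z^2 - 67*z + 28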